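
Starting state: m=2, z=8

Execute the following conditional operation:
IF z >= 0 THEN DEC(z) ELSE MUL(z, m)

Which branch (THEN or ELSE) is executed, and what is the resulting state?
Branch: THEN, Final state: m=2, z=7

Evaluating condition: z >= 0
z = 8
Condition is True, so THEN branch executes
After DEC(z): m=2, z=7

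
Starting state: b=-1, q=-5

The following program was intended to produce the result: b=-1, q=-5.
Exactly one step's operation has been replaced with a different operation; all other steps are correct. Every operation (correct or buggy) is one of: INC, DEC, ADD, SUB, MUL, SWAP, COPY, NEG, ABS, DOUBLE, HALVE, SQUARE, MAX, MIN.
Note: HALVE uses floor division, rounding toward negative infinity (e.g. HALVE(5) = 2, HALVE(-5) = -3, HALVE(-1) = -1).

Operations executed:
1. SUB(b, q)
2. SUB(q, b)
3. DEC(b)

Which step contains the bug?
Step 1

Trace with buggy code:
Initial: b=-1, q=-5
After step 1: b=4, q=-5
After step 2: b=4, q=-9
After step 3: b=3, q=-9
Actual final b=3, q=-9 ≠ expected b=-1, q=-5.
Step 1 is the only position where a single-operation replacement can produce the expected result.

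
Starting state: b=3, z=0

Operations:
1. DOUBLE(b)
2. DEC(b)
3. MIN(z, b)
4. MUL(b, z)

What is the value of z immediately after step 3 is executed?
z = 0

Tracing z through execution:
Initial: z = 0
After step 1 (DOUBLE(b)): z = 0
After step 2 (DEC(b)): z = 0
After step 3 (MIN(z, b)): z = 0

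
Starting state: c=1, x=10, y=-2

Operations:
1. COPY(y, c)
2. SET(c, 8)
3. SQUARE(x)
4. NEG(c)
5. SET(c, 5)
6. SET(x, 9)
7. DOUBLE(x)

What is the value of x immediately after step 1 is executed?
x = 10

Tracing x through execution:
Initial: x = 10
After step 1 (COPY(y, c)): x = 10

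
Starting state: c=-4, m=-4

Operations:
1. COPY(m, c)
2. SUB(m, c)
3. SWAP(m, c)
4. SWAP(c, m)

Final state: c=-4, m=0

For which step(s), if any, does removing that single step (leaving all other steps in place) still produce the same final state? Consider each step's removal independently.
Step(s) 1

Testing removal of each single step:
Without step 1: final = c=-4, m=0 (same)
Without step 2: final = c=-4, m=-4 (different)
Without step 3: final = c=0, m=-4 (different)
Without step 4: final = c=0, m=-4 (different)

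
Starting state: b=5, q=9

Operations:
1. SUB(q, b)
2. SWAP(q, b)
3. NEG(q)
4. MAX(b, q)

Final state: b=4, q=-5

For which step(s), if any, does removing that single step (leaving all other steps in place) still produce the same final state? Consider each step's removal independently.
Step(s) 4

Testing removal of each single step:
Without step 1: final = b=9, q=-5 (different)
Without step 2: final = b=5, q=-4 (different)
Without step 3: final = b=5, q=5 (different)
Without step 4: final = b=4, q=-5 (same)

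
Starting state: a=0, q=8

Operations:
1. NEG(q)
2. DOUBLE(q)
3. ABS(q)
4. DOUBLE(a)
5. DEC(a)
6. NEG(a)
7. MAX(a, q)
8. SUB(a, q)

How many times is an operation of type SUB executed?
1

Counting SUB operations:
Step 8: SUB(a, q) ← SUB
Total: 1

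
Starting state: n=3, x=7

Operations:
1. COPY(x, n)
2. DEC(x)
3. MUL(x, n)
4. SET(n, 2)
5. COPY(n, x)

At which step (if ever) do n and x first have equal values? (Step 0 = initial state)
Step 1

n and x first become equal after step 1.

Comparing values at each step:
Initial: n=3, x=7
After step 1: n=3, x=3 ← equal!
After step 2: n=3, x=2
After step 3: n=3, x=6
After step 4: n=2, x=6
After step 5: n=6, x=6 ← equal!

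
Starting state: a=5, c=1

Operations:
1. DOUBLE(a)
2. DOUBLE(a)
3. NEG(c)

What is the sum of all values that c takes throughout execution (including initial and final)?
2

Values of c at each step:
Initial: c = 1
After step 1: c = 1
After step 2: c = 1
After step 3: c = -1
Sum = 1 + 1 + 1 + -1 = 2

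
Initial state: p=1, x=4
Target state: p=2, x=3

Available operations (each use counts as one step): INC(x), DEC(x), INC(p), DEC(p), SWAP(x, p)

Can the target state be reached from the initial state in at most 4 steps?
Yes

Path (2 steps): DEC(x) → INC(p)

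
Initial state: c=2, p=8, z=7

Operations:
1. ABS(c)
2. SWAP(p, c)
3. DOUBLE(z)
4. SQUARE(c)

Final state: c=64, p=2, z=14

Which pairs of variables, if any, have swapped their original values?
None

Comparing initial and final values:
z: 7 → 14
p: 8 → 2
c: 2 → 64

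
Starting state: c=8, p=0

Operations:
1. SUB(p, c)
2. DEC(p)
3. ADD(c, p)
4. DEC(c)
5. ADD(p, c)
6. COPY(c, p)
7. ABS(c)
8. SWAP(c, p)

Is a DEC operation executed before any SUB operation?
No

First DEC: step 2
First SUB: step 1
Since 2 > 1, SUB comes first.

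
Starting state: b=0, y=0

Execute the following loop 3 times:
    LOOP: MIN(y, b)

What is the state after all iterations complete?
b=0, y=0

Iteration trace:
Start: b=0, y=0
After iteration 1: b=0, y=0
After iteration 2: b=0, y=0
After iteration 3: b=0, y=0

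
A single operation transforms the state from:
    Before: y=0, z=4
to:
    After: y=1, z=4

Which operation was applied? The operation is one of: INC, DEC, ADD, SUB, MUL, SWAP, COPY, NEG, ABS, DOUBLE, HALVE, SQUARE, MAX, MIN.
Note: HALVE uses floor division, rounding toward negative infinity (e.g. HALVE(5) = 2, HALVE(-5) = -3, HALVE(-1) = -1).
INC(y)

Analyzing the change:
Before: y=0, z=4
After: y=1, z=4
Variable y changed from 0 to 1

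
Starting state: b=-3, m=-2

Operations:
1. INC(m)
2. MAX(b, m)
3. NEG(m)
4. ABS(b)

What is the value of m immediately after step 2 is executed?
m = -1

Tracing m through execution:
Initial: m = -2
After step 1 (INC(m)): m = -1
After step 2 (MAX(b, m)): m = -1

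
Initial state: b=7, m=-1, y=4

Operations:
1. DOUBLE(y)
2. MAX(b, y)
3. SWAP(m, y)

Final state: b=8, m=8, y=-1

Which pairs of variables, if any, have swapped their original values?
None

Comparing initial and final values:
m: -1 → 8
b: 7 → 8
y: 4 → -1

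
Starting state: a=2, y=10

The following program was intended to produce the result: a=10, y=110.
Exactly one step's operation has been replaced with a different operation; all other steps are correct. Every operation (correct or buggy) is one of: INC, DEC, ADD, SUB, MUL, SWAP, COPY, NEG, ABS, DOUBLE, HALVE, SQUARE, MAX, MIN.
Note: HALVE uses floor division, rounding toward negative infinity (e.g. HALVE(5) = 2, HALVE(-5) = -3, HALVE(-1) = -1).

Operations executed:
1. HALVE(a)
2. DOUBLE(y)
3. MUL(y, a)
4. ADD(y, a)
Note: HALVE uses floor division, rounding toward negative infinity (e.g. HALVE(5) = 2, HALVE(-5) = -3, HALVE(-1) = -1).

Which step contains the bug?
Step 2

Trace with buggy code:
Initial: a=2, y=10
After step 1: a=1, y=10
After step 2: a=1, y=20
After step 3: a=1, y=20
After step 4: a=1, y=21
Actual final a=1, y=21 ≠ expected a=10, y=110.
Step 2 is the only position where a single-operation replacement can produce the expected result.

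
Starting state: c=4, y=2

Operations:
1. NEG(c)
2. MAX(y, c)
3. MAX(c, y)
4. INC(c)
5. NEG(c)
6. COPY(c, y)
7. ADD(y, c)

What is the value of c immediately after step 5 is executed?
c = -3

Tracing c through execution:
Initial: c = 4
After step 1 (NEG(c)): c = -4
After step 2 (MAX(y, c)): c = -4
After step 3 (MAX(c, y)): c = 2
After step 4 (INC(c)): c = 3
After step 5 (NEG(c)): c = -3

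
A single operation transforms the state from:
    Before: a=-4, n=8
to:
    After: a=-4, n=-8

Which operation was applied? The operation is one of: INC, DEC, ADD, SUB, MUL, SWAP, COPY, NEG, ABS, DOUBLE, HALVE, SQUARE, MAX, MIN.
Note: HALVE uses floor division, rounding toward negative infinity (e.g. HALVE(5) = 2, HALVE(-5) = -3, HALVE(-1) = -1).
NEG(n)

Analyzing the change:
Before: a=-4, n=8
After: a=-4, n=-8
Variable n changed from 8 to -8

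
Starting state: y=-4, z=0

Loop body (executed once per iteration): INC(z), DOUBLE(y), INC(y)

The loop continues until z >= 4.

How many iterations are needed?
4

Tracing iterations:
Initial: y=-4, z=0
After iteration 1: y=-7, z=1
After iteration 2: y=-13, z=2
After iteration 3: y=-25, z=3
After iteration 4: y=-49, z=4
z >= 4 now holds, so the loop exits after 4 iterations.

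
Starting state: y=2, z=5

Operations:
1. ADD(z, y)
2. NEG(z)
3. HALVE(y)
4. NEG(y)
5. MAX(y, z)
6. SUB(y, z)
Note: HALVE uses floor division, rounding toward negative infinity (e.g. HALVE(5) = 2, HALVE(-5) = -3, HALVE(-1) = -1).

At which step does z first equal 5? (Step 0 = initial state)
Step 0

Tracing z:
Initial: z = 5 ← first occurrence
After step 1: z = 7
After step 2: z = -7
After step 3: z = -7
After step 4: z = -7
After step 5: z = -7
After step 6: z = -7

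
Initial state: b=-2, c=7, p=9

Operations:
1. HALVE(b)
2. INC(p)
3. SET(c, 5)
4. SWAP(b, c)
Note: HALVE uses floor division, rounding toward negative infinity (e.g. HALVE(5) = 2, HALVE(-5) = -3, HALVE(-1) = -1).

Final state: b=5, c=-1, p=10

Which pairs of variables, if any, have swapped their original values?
None

Comparing initial and final values:
b: -2 → 5
p: 9 → 10
c: 7 → -1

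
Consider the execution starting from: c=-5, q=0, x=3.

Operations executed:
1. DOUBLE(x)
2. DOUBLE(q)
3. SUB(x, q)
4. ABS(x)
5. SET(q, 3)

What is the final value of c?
c = -5

Tracing execution:
Step 1: DOUBLE(x) → c = -5
Step 2: DOUBLE(q) → c = -5
Step 3: SUB(x, q) → c = -5
Step 4: ABS(x) → c = -5
Step 5: SET(q, 3) → c = -5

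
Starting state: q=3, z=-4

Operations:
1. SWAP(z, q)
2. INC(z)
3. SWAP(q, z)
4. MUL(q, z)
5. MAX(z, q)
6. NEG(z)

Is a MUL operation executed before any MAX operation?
Yes

First MUL: step 4
First MAX: step 5
Since 4 < 5, MUL comes first.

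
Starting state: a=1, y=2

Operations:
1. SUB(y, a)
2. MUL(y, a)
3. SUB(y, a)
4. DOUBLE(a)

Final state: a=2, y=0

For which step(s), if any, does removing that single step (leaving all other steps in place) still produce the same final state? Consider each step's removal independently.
Step(s) 2

Testing removal of each single step:
Without step 1: final = a=2, y=1 (different)
Without step 2: final = a=2, y=0 (same)
Without step 3: final = a=2, y=1 (different)
Without step 4: final = a=1, y=0 (different)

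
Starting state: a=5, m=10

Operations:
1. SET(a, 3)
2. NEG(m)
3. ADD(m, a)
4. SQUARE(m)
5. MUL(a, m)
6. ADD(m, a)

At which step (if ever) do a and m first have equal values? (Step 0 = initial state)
Never

a and m never become equal during execution.

Comparing values at each step:
Initial: a=5, m=10
After step 1: a=3, m=10
After step 2: a=3, m=-10
After step 3: a=3, m=-7
After step 4: a=3, m=49
After step 5: a=147, m=49
After step 6: a=147, m=196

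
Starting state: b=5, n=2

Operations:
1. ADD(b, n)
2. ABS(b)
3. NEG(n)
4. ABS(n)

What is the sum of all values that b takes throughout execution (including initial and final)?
33

Values of b at each step:
Initial: b = 5
After step 1: b = 7
After step 2: b = 7
After step 3: b = 7
After step 4: b = 7
Sum = 5 + 7 + 7 + 7 + 7 = 33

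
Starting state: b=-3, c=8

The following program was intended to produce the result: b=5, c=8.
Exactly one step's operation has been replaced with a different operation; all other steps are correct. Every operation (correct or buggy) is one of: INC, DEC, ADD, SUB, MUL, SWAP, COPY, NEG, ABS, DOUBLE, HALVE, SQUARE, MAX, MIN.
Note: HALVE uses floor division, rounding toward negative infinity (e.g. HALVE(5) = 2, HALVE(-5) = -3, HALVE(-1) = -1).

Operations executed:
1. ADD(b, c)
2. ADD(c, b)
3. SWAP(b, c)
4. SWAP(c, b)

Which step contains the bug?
Step 2

Trace with buggy code:
Initial: b=-3, c=8
After step 1: b=5, c=8
After step 2: b=5, c=13
After step 3: b=13, c=5
After step 4: b=5, c=13
Actual final b=5, c=13 ≠ expected b=5, c=8.
Step 2 is the only position where a single-operation replacement can produce the expected result.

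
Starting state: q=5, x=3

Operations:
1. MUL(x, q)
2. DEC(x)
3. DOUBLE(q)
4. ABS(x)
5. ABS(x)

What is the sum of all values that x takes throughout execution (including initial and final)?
74

Values of x at each step:
Initial: x = 3
After step 1: x = 15
After step 2: x = 14
After step 3: x = 14
After step 4: x = 14
After step 5: x = 14
Sum = 3 + 15 + 14 + 14 + 14 + 14 = 74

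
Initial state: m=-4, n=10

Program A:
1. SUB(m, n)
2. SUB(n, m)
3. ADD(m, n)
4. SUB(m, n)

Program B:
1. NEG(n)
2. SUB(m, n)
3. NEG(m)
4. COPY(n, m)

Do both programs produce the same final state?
No

Program A final state: m=-14, n=24
Program B final state: m=-6, n=-6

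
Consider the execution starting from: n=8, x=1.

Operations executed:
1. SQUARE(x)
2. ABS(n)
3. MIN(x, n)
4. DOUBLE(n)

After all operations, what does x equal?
x = 1

Tracing execution:
Step 1: SQUARE(x) → x = 1
Step 2: ABS(n) → x = 1
Step 3: MIN(x, n) → x = 1
Step 4: DOUBLE(n) → x = 1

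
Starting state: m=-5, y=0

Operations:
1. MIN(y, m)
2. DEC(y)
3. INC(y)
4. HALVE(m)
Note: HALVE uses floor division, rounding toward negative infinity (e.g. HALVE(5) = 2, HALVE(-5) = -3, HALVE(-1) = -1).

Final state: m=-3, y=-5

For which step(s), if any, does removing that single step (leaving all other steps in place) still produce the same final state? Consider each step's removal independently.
None - removing any single step changes the final result

Testing removal of each single step:
Without step 1: final = m=-3, y=0 (different)
Without step 2: final = m=-3, y=-4 (different)
Without step 3: final = m=-3, y=-6 (different)
Without step 4: final = m=-5, y=-5 (different)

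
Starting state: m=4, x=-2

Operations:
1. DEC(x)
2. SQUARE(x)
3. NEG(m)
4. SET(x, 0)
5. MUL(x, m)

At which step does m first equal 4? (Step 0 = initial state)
Step 0

Tracing m:
Initial: m = 4 ← first occurrence
After step 1: m = 4
After step 2: m = 4
After step 3: m = -4
After step 4: m = -4
After step 5: m = -4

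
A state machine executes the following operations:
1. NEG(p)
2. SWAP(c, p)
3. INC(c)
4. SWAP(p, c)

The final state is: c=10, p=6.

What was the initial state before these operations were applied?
c=10, p=-5

Working backwards:
Final state: c=10, p=6
Before step 4 (SWAP(p, c)): c=6, p=10
Before step 3 (INC(c)): c=5, p=10
Before step 2 (SWAP(c, p)): c=10, p=5
Before step 1 (NEG(p)): c=10, p=-5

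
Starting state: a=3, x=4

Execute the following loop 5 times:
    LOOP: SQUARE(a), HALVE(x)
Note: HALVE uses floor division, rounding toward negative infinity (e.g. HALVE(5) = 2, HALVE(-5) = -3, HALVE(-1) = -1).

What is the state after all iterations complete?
a=1853020188851841, x=0

Iteration trace:
Start: a=3, x=4
After iteration 1: a=9, x=2
After iteration 2: a=81, x=1
After iteration 3: a=6561, x=0
After iteration 4: a=43046721, x=0
After iteration 5: a=1853020188851841, x=0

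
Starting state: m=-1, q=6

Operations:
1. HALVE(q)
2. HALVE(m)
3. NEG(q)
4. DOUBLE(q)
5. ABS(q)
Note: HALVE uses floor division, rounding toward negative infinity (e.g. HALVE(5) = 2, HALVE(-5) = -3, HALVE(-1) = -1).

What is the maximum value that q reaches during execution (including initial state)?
6

Values of q at each step:
Initial: q = 6 ← maximum
After step 1: q = 3
After step 2: q = 3
After step 3: q = -3
After step 4: q = -6
After step 5: q = 6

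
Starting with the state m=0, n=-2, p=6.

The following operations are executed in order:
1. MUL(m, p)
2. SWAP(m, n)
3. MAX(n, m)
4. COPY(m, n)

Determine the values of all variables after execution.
{m: 0, n: 0, p: 6}

Step-by-step execution:
Initial: m=0, n=-2, p=6
After step 1 (MUL(m, p)): m=0, n=-2, p=6
After step 2 (SWAP(m, n)): m=-2, n=0, p=6
After step 3 (MAX(n, m)): m=-2, n=0, p=6
After step 4 (COPY(m, n)): m=0, n=0, p=6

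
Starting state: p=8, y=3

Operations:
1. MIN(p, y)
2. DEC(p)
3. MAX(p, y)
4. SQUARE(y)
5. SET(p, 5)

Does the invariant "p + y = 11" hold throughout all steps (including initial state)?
No, violated after step 1

The invariant is violated after step 1.

State at each step:
Initial: p=8, y=3
After step 1: p=3, y=3
After step 2: p=2, y=3
After step 3: p=3, y=3
After step 4: p=3, y=9
After step 5: p=5, y=9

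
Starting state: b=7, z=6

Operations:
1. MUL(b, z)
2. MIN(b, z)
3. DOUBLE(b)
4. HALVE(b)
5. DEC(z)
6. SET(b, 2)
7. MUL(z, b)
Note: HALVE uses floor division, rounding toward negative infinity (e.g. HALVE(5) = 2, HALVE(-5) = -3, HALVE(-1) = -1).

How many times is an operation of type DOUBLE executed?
1

Counting DOUBLE operations:
Step 3: DOUBLE(b) ← DOUBLE
Total: 1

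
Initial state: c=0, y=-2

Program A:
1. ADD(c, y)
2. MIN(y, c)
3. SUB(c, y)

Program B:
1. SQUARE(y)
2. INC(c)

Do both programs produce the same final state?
No

Program A final state: c=0, y=-2
Program B final state: c=1, y=4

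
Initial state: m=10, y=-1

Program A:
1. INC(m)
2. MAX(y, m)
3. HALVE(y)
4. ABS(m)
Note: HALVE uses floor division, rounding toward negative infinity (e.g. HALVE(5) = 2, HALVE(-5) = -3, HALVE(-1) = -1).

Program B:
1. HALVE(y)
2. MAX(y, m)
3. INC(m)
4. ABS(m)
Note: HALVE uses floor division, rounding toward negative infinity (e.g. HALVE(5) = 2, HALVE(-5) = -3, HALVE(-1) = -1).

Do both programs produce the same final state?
No

Program A final state: m=11, y=5
Program B final state: m=11, y=10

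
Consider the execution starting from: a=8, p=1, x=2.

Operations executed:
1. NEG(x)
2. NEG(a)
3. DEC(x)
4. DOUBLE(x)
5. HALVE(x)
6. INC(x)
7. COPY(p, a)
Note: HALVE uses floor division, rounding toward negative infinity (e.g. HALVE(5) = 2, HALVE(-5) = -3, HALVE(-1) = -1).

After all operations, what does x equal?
x = -2

Tracing execution:
Step 1: NEG(x) → x = -2
Step 2: NEG(a) → x = -2
Step 3: DEC(x) → x = -3
Step 4: DOUBLE(x) → x = -6
Step 5: HALVE(x) → x = -3
Step 6: INC(x) → x = -2
Step 7: COPY(p, a) → x = -2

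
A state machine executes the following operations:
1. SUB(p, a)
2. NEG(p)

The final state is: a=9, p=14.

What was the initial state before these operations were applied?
a=9, p=-5

Working backwards:
Final state: a=9, p=14
Before step 2 (NEG(p)): a=9, p=-14
Before step 1 (SUB(p, a)): a=9, p=-5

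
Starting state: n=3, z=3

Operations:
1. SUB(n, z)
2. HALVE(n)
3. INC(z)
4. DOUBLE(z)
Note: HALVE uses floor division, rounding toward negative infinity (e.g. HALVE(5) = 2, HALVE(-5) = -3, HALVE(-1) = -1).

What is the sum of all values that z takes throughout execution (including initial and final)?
21

Values of z at each step:
Initial: z = 3
After step 1: z = 3
After step 2: z = 3
After step 3: z = 4
After step 4: z = 8
Sum = 3 + 3 + 3 + 4 + 8 = 21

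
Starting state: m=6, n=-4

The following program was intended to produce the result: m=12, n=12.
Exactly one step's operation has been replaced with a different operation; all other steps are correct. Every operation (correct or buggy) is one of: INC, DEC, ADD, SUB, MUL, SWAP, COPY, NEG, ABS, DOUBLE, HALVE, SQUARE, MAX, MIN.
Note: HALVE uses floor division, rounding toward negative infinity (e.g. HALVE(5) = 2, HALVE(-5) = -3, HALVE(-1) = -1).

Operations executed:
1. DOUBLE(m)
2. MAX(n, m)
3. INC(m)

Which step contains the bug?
Step 3

Trace with buggy code:
Initial: m=6, n=-4
After step 1: m=12, n=-4
After step 2: m=12, n=12
After step 3: m=13, n=12
Actual final m=13, n=12 ≠ expected m=12, n=12.
Step 3 is the only position where a single-operation replacement can produce the expected result.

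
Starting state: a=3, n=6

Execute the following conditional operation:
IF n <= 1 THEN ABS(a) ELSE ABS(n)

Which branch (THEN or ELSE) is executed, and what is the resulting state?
Branch: ELSE, Final state: a=3, n=6

Evaluating condition: n <= 1
n = 6
Condition is False, so ELSE branch executes
After ABS(n): a=3, n=6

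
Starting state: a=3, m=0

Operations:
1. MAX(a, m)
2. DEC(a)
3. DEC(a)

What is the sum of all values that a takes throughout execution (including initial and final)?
9

Values of a at each step:
Initial: a = 3
After step 1: a = 3
After step 2: a = 2
After step 3: a = 1
Sum = 3 + 3 + 2 + 1 = 9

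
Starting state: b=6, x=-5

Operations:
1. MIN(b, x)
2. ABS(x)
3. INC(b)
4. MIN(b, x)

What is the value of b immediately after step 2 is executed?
b = -5

Tracing b through execution:
Initial: b = 6
After step 1 (MIN(b, x)): b = -5
After step 2 (ABS(x)): b = -5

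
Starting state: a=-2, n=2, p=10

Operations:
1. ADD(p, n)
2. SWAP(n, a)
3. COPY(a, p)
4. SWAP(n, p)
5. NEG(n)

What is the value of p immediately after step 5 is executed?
p = -2

Tracing p through execution:
Initial: p = 10
After step 1 (ADD(p, n)): p = 12
After step 2 (SWAP(n, a)): p = 12
After step 3 (COPY(a, p)): p = 12
After step 4 (SWAP(n, p)): p = -2
After step 5 (NEG(n)): p = -2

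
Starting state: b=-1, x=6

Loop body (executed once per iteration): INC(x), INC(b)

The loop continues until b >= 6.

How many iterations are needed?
7

Tracing iterations:
Initial: b=-1, x=6
After iteration 1: b=0, x=7
After iteration 2: b=1, x=8
After iteration 3: b=2, x=9
After iteration 4: b=3, x=10
After iteration 5: b=4, x=11
After iteration 6: b=5, x=12
After iteration 7: b=6, x=13
b >= 6 now holds, so the loop exits after 7 iterations.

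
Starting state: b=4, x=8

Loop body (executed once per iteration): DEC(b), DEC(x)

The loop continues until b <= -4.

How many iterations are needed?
8

Tracing iterations:
Initial: b=4, x=8
After iteration 1: b=3, x=7
After iteration 2: b=2, x=6
After iteration 3: b=1, x=5
After iteration 4: b=0, x=4
After iteration 5: b=-1, x=3
After iteration 6: b=-2, x=2
After iteration 7: b=-3, x=1
After iteration 8: b=-4, x=0
b <= -4 now holds, so the loop exits after 8 iterations.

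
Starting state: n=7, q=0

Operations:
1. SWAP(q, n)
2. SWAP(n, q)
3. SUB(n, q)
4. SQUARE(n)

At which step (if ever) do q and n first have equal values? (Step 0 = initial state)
Never

q and n never become equal during execution.

Comparing values at each step:
Initial: q=0, n=7
After step 1: q=7, n=0
After step 2: q=0, n=7
After step 3: q=0, n=7
After step 4: q=0, n=49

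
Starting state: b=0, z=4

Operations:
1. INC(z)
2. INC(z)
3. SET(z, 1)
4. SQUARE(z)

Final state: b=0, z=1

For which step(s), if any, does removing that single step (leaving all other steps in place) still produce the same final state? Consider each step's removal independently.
Step(s) 1, 2, 4

Testing removal of each single step:
Without step 1: final = b=0, z=1 (same)
Without step 2: final = b=0, z=1 (same)
Without step 3: final = b=0, z=36 (different)
Without step 4: final = b=0, z=1 (same)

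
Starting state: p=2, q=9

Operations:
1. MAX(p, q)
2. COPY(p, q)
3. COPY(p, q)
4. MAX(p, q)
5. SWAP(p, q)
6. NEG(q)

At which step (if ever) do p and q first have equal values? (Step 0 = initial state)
Step 1

p and q first become equal after step 1.

Comparing values at each step:
Initial: p=2, q=9
After step 1: p=9, q=9 ← equal!
After step 2: p=9, q=9 ← equal!
After step 3: p=9, q=9 ← equal!
After step 4: p=9, q=9 ← equal!
After step 5: p=9, q=9 ← equal!
After step 6: p=9, q=-9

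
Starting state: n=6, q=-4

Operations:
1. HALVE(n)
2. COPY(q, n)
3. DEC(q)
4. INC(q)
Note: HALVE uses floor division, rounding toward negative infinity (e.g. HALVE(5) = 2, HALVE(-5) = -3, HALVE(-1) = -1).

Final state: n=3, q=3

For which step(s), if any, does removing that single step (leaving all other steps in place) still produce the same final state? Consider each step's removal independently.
None - removing any single step changes the final result

Testing removal of each single step:
Without step 1: final = n=6, q=6 (different)
Without step 2: final = n=3, q=-4 (different)
Without step 3: final = n=3, q=4 (different)
Without step 4: final = n=3, q=2 (different)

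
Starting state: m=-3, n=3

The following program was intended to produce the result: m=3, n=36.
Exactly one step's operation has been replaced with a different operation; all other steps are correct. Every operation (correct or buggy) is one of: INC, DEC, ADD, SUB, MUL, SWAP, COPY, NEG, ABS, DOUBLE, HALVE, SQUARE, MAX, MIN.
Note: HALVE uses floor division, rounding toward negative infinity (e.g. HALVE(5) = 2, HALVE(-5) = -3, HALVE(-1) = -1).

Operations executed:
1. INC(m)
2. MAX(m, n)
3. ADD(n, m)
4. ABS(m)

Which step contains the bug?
Step 4

Trace with buggy code:
Initial: m=-3, n=3
After step 1: m=-2, n=3
After step 2: m=3, n=3
After step 3: m=3, n=6
After step 4: m=3, n=6
Actual final m=3, n=6 ≠ expected m=3, n=36.
Step 4 is the only position where a single-operation replacement can produce the expected result.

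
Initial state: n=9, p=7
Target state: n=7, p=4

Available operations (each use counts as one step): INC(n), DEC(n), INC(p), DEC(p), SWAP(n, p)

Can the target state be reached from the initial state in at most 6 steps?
Yes

Path (5 steps): DEC(n) → DEC(n) → DEC(p) → DEC(p) → DEC(p)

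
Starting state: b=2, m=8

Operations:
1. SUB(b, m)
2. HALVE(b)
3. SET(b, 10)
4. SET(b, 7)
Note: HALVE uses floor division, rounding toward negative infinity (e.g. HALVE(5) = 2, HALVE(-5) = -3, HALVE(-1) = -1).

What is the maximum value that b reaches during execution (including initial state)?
10

Values of b at each step:
Initial: b = 2
After step 1: b = -6
After step 2: b = -3
After step 3: b = 10 ← maximum
After step 4: b = 7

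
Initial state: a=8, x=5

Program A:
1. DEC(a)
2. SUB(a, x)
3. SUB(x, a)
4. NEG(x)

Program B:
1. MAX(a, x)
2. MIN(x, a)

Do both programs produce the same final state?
No

Program A final state: a=2, x=-3
Program B final state: a=8, x=5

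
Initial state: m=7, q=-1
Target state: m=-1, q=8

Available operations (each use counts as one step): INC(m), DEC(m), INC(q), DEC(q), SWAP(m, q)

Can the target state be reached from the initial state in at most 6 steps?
Yes

Path (2 steps): INC(m) → SWAP(m, q)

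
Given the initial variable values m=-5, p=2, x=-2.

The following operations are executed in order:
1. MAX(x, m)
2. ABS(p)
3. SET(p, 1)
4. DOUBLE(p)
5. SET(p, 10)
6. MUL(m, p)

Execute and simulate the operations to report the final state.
{m: -50, p: 10, x: -2}

Step-by-step execution:
Initial: m=-5, p=2, x=-2
After step 1 (MAX(x, m)): m=-5, p=2, x=-2
After step 2 (ABS(p)): m=-5, p=2, x=-2
After step 3 (SET(p, 1)): m=-5, p=1, x=-2
After step 4 (DOUBLE(p)): m=-5, p=2, x=-2
After step 5 (SET(p, 10)): m=-5, p=10, x=-2
After step 6 (MUL(m, p)): m=-50, p=10, x=-2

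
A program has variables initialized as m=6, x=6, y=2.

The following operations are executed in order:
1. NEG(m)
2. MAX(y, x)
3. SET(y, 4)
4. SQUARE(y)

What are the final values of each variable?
{m: -6, x: 6, y: 16}

Step-by-step execution:
Initial: m=6, x=6, y=2
After step 1 (NEG(m)): m=-6, x=6, y=2
After step 2 (MAX(y, x)): m=-6, x=6, y=6
After step 3 (SET(y, 4)): m=-6, x=6, y=4
After step 4 (SQUARE(y)): m=-6, x=6, y=16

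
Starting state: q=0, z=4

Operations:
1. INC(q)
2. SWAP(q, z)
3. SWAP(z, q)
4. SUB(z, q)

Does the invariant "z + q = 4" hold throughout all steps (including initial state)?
No, violated after step 1

The invariant is violated after step 1.

State at each step:
Initial: q=0, z=4
After step 1: q=1, z=4
After step 2: q=4, z=1
After step 3: q=1, z=4
After step 4: q=1, z=3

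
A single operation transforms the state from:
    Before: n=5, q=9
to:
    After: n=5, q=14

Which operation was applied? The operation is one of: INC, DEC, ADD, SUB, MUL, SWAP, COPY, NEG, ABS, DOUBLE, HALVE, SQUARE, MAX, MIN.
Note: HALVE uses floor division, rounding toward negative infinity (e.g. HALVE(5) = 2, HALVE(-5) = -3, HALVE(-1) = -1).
ADD(q, n)

Analyzing the change:
Before: n=5, q=9
After: n=5, q=14
Variable q changed from 9 to 14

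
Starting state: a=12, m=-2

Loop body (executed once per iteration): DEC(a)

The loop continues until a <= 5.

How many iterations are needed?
7

Tracing iterations:
Initial: a=12, m=-2
After iteration 1: a=11, m=-2
After iteration 2: a=10, m=-2
After iteration 3: a=9, m=-2
After iteration 4: a=8, m=-2
After iteration 5: a=7, m=-2
After iteration 6: a=6, m=-2
After iteration 7: a=5, m=-2
a <= 5 now holds, so the loop exits after 7 iterations.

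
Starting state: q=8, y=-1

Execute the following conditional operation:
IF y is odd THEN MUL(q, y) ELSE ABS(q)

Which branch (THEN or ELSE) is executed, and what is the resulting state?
Branch: THEN, Final state: q=-8, y=-1

Evaluating condition: y is odd
Condition is True, so THEN branch executes
After MUL(q, y): q=-8, y=-1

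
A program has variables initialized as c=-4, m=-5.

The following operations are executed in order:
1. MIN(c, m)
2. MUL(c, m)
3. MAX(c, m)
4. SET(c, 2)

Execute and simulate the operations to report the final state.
{c: 2, m: -5}

Step-by-step execution:
Initial: c=-4, m=-5
After step 1 (MIN(c, m)): c=-5, m=-5
After step 2 (MUL(c, m)): c=25, m=-5
After step 3 (MAX(c, m)): c=25, m=-5
After step 4 (SET(c, 2)): c=2, m=-5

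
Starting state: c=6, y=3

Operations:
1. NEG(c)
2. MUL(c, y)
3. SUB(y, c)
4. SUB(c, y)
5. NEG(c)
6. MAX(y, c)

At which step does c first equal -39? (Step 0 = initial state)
Step 4

Tracing c:
Initial: c = 6
After step 1: c = -6
After step 2: c = -18
After step 3: c = -18
After step 4: c = -39 ← first occurrence
After step 5: c = 39
After step 6: c = 39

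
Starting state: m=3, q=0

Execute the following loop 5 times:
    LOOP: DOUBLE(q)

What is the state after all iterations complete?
m=3, q=0

Iteration trace:
Start: m=3, q=0
After iteration 1: m=3, q=0
After iteration 2: m=3, q=0
After iteration 3: m=3, q=0
After iteration 4: m=3, q=0
After iteration 5: m=3, q=0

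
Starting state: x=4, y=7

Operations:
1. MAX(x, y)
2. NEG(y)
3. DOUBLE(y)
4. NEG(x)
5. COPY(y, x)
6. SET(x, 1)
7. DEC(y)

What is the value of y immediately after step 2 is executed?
y = -7

Tracing y through execution:
Initial: y = 7
After step 1 (MAX(x, y)): y = 7
After step 2 (NEG(y)): y = -7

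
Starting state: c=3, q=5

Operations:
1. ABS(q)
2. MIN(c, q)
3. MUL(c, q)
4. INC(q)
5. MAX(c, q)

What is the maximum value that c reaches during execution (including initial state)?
15

Values of c at each step:
Initial: c = 3
After step 1: c = 3
After step 2: c = 3
After step 3: c = 15 ← maximum
After step 4: c = 15
After step 5: c = 15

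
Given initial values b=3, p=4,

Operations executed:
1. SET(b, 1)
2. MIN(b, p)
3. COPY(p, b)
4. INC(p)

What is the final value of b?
b = 1

Tracing execution:
Step 1: SET(b, 1) → b = 1
Step 2: MIN(b, p) → b = 1
Step 3: COPY(p, b) → b = 1
Step 4: INC(p) → b = 1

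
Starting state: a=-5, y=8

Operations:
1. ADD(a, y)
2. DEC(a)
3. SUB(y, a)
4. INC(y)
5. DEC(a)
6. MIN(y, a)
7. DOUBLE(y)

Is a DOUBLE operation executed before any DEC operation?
No

First DOUBLE: step 7
First DEC: step 2
Since 7 > 2, DEC comes first.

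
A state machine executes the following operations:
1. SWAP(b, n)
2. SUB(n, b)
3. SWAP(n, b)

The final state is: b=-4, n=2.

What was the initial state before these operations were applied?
b=-2, n=2

Working backwards:
Final state: b=-4, n=2
Before step 3 (SWAP(n, b)): b=2, n=-4
Before step 2 (SUB(n, b)): b=2, n=-2
Before step 1 (SWAP(b, n)): b=-2, n=2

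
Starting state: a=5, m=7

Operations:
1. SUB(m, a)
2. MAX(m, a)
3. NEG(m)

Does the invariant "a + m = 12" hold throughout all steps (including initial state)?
No, violated after step 1

The invariant is violated after step 1.

State at each step:
Initial: a=5, m=7
After step 1: a=5, m=2
After step 2: a=5, m=5
After step 3: a=5, m=-5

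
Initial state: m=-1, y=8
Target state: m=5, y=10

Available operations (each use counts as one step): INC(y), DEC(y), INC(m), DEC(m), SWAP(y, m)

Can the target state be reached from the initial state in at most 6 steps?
No

The target state cannot be reached within 6 steps.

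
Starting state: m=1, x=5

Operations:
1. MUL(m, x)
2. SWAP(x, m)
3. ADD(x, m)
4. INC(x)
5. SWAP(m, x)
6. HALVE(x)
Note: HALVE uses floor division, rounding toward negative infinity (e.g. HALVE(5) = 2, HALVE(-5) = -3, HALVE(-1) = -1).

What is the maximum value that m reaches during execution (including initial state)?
11

Values of m at each step:
Initial: m = 1
After step 1: m = 5
After step 2: m = 5
After step 3: m = 5
After step 4: m = 5
After step 5: m = 11 ← maximum
After step 6: m = 11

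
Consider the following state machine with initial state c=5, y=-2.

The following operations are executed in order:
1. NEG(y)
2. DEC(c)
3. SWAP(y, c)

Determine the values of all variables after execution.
{c: 2, y: 4}

Step-by-step execution:
Initial: c=5, y=-2
After step 1 (NEG(y)): c=5, y=2
After step 2 (DEC(c)): c=4, y=2
After step 3 (SWAP(y, c)): c=2, y=4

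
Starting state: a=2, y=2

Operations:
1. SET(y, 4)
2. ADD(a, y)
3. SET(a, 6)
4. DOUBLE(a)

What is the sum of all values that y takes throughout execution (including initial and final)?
18

Values of y at each step:
Initial: y = 2
After step 1: y = 4
After step 2: y = 4
After step 3: y = 4
After step 4: y = 4
Sum = 2 + 4 + 4 + 4 + 4 = 18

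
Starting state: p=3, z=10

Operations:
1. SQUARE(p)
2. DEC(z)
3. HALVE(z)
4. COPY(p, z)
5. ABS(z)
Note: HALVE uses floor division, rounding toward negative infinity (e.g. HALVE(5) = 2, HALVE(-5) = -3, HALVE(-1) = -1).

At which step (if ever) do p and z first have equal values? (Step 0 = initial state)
Step 2

p and z first become equal after step 2.

Comparing values at each step:
Initial: p=3, z=10
After step 1: p=9, z=10
After step 2: p=9, z=9 ← equal!
After step 3: p=9, z=4
After step 4: p=4, z=4 ← equal!
After step 5: p=4, z=4 ← equal!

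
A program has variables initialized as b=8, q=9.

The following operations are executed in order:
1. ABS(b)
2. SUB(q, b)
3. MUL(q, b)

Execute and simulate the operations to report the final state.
{b: 8, q: 8}

Step-by-step execution:
Initial: b=8, q=9
After step 1 (ABS(b)): b=8, q=9
After step 2 (SUB(q, b)): b=8, q=1
After step 3 (MUL(q, b)): b=8, q=8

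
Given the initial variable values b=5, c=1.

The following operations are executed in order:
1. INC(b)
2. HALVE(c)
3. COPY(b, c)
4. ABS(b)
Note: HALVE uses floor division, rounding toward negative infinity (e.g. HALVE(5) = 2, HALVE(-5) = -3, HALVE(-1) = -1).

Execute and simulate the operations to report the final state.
{b: 0, c: 0}

Step-by-step execution:
Initial: b=5, c=1
After step 1 (INC(b)): b=6, c=1
After step 2 (HALVE(c)): b=6, c=0
After step 3 (COPY(b, c)): b=0, c=0
After step 4 (ABS(b)): b=0, c=0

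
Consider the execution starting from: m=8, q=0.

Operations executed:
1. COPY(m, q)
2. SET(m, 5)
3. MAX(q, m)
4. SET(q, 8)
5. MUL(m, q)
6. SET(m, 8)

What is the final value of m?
m = 8

Tracing execution:
Step 1: COPY(m, q) → m = 0
Step 2: SET(m, 5) → m = 5
Step 3: MAX(q, m) → m = 5
Step 4: SET(q, 8) → m = 5
Step 5: MUL(m, q) → m = 40
Step 6: SET(m, 8) → m = 8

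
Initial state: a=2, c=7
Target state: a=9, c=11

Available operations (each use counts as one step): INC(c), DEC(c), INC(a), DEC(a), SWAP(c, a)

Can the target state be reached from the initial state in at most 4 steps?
No

The target state cannot be reached within 4 steps.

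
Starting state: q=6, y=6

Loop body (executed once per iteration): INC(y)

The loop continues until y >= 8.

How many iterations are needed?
2

Tracing iterations:
Initial: q=6, y=6
After iteration 1: q=6, y=7
After iteration 2: q=6, y=8
y >= 8 now holds, so the loop exits after 2 iterations.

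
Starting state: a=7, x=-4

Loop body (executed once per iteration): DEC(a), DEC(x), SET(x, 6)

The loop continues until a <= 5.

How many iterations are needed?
2

Tracing iterations:
Initial: a=7, x=-4
After iteration 1: a=6, x=6
After iteration 2: a=5, x=6
a <= 5 now holds, so the loop exits after 2 iterations.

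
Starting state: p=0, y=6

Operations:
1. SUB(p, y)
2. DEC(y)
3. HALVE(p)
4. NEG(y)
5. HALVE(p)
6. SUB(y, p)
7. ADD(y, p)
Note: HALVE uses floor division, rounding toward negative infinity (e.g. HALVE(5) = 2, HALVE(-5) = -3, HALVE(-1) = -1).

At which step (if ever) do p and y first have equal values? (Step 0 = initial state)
Never

p and y never become equal during execution.

Comparing values at each step:
Initial: p=0, y=6
After step 1: p=-6, y=6
After step 2: p=-6, y=5
After step 3: p=-3, y=5
After step 4: p=-3, y=-5
After step 5: p=-2, y=-5
After step 6: p=-2, y=-3
After step 7: p=-2, y=-5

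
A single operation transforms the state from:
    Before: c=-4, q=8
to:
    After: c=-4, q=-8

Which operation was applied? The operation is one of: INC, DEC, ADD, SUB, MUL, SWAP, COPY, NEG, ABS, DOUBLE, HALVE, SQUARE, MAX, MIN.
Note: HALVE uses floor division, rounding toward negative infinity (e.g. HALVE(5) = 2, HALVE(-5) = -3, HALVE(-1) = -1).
NEG(q)

Analyzing the change:
Before: c=-4, q=8
After: c=-4, q=-8
Variable q changed from 8 to -8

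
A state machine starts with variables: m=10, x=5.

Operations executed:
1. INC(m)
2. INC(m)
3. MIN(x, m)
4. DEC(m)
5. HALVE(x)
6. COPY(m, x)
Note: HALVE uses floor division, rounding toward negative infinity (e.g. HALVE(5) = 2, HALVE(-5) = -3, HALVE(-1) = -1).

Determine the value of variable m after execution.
m = 2

Tracing execution:
Step 1: INC(m) → m = 11
Step 2: INC(m) → m = 12
Step 3: MIN(x, m) → m = 12
Step 4: DEC(m) → m = 11
Step 5: HALVE(x) → m = 11
Step 6: COPY(m, x) → m = 2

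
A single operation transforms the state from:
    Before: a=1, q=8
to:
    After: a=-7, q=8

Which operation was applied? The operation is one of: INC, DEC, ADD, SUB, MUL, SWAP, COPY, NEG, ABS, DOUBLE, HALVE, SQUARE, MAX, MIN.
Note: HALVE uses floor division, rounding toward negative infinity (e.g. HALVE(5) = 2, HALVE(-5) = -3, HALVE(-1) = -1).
SUB(a, q)

Analyzing the change:
Before: a=1, q=8
After: a=-7, q=8
Variable a changed from 1 to -7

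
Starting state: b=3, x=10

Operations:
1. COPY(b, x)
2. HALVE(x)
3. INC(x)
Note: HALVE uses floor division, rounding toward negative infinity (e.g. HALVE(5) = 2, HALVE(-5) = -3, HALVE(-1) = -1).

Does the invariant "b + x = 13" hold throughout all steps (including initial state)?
No, violated after step 1

The invariant is violated after step 1.

State at each step:
Initial: b=3, x=10
After step 1: b=10, x=10
After step 2: b=10, x=5
After step 3: b=10, x=6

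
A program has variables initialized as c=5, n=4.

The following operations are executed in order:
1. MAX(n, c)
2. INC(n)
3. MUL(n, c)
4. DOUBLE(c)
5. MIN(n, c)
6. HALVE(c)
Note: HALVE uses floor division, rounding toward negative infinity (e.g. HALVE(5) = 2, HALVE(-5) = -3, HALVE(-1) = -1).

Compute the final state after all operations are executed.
{c: 5, n: 10}

Step-by-step execution:
Initial: c=5, n=4
After step 1 (MAX(n, c)): c=5, n=5
After step 2 (INC(n)): c=5, n=6
After step 3 (MUL(n, c)): c=5, n=30
After step 4 (DOUBLE(c)): c=10, n=30
After step 5 (MIN(n, c)): c=10, n=10
After step 6 (HALVE(c)): c=5, n=10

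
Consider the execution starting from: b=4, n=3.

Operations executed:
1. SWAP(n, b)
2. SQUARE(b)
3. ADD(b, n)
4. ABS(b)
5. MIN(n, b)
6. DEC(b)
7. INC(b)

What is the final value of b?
b = 13

Tracing execution:
Step 1: SWAP(n, b) → b = 3
Step 2: SQUARE(b) → b = 9
Step 3: ADD(b, n) → b = 13
Step 4: ABS(b) → b = 13
Step 5: MIN(n, b) → b = 13
Step 6: DEC(b) → b = 12
Step 7: INC(b) → b = 13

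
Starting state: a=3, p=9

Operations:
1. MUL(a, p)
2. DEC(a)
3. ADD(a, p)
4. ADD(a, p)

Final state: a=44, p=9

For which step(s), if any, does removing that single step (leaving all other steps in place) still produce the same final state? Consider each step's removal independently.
None - removing any single step changes the final result

Testing removal of each single step:
Without step 1: final = a=20, p=9 (different)
Without step 2: final = a=45, p=9 (different)
Without step 3: final = a=35, p=9 (different)
Without step 4: final = a=35, p=9 (different)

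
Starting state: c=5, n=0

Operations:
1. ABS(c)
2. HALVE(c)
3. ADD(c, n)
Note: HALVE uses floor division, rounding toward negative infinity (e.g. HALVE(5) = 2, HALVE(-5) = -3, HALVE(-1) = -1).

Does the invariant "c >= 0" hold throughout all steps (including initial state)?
Yes

The invariant holds at every step.

State at each step:
Initial: c=5, n=0
After step 1: c=5, n=0
After step 2: c=2, n=0
After step 3: c=2, n=0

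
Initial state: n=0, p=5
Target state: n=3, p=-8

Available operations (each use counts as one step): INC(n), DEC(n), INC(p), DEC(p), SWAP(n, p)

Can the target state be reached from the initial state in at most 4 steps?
No

The target state cannot be reached within 4 steps.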